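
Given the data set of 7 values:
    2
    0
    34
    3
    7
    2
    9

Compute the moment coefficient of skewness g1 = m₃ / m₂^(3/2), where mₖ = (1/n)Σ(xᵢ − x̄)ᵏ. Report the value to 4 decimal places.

1.7584

x̄ = (2 + 0 + 34 + 3 + 7 + 2 + 9) / 7 = 8.1429
deviations (xᵢ − x̄): -6.1429, -8.1429, 25.8571, -5.1429, -1.1429, -6.1429, 0.8571
Σ(xᵢ − x̄)² = 838.8571 ⇒ m₂ = 838.8571/7 = 119.83673
Σ(xᵢ − x̄)³ = 16147.4694 ⇒ m₃ = 16147.4694/7 = 2306.78134
m₂^(3/2) = 119.83673^(1.5) = 1311.85233
g1 = m₃ / m₂^(3/2) = 2306.78134 / 1311.85233 ≈ 1.7584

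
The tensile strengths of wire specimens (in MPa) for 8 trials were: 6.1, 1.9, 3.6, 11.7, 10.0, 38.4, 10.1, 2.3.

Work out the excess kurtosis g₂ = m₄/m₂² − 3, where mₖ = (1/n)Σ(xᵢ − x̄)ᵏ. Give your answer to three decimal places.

x̄ = 10.5125
Σ(xᵢ − x̄)² = 988.4288 ⇒ m₂ = 123.55359
Σ(xᵢ − x̄)⁴ = 617552.1343 ⇒ m₄ = 77194.01679
m₂² = 15265.49053
g₂ = m₄/m₂² − 3 = 5.05677 − 3 ≈ 2.057

2.057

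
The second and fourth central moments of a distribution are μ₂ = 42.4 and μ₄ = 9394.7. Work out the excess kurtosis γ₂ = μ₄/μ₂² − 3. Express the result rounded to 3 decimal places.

μ₂² = 42.4² = 1797.76000
μ₄/μ₂² = 9394.7 / 1797.76000 = 5.22578
γ₂ = 5.22578 − 3 ≈ 2.226

2.226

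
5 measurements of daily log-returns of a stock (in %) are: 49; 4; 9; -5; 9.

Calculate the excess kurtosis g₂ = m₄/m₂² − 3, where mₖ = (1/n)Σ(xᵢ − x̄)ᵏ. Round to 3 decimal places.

x̄ = 13.2000
Σ(xᵢ − x̄)² = 1732.8000 ⇒ m₂ = 346.56000
Σ(xᵢ − x̄)⁴ = 1760107.2960 ⇒ m₄ = 352021.45920
m₂² = 120103.83360
g₂ = m₄/m₂² − 3 = 2.93098 − 3 ≈ -0.069

-0.069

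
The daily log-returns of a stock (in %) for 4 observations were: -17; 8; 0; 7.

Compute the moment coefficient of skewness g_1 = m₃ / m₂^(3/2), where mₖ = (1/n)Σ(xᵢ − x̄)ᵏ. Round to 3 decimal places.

-0.861

x̄ = (-17 + 8 + 0 + 7) / 4 = -0.5000
deviations (xᵢ − x̄): -16.5000, 8.5000, 0.5000, 7.5000
Σ(xᵢ − x̄)² = 401.0000 ⇒ m₂ = 401.0000/4 = 100.25000
Σ(xᵢ − x̄)³ = -3456.0000 ⇒ m₃ = -3456.0000/4 = -864.00000
m₂^(3/2) = 100.25000^(1.5) = 1003.75234
g_1 = m₃ / m₂^(3/2) = -864.00000 / 1003.75234 ≈ -0.861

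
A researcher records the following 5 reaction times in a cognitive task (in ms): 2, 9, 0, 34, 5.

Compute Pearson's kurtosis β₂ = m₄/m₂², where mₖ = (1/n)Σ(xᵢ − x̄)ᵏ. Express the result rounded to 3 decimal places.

2.953

x̄ = 10.0000
Σ(xᵢ − x̄)² = 766.0000 ⇒ m₂ = 153.20000
Σ(xᵢ − x̄)⁴ = 346498.0000 ⇒ m₄ = 69299.60000
m₂² = 23470.24000
β₂ = m₄/m₂² = 69299.60000 / 23470.24000 ≈ 2.953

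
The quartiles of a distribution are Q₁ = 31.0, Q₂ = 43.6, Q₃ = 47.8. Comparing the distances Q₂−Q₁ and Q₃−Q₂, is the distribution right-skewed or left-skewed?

left-skewed

Q₂ − Q₁ = 12.6;  Q₃ − Q₂ = 4.2
Q₂ − Q₁ > Q₃ − Q₂ ⇒ the lower half is more spread out ⇒ left-skewed.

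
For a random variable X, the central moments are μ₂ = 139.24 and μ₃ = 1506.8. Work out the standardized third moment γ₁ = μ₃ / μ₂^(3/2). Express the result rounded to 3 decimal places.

0.917

σ = √μ₂ = √139.24 = 11.80000
σ³ = μ₂^(3/2) = 1643.03200
γ₁ = μ₃/σ³ = 1506.8 / 1643.03200 ≈ 0.917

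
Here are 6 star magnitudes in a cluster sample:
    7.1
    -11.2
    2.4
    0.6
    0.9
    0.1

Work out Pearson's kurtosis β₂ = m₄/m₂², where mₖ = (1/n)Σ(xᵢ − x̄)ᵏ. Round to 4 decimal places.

3.2758

x̄ = -0.0167
Σ(xᵢ − x̄)² = 182.7883 ⇒ m₂ = 30.46472
Σ(xᵢ − x̄)⁴ = 18241.8133 ⇒ m₄ = 3040.30221
m₂² = 928.09930
β₂ = m₄/m₂² = 3040.30221 / 928.09930 ≈ 3.2758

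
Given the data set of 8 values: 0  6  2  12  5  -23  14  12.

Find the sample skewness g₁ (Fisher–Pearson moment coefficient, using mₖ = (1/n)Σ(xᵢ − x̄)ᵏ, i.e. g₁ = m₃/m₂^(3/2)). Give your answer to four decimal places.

x̄ = (0 + 6 + 2 + 12 + 5 - 23 + 14 + 12) / 8 = 3.5000
deviations (xᵢ − x̄): -3.5000, 2.5000, -1.5000, 8.5000, 1.5000, -26.5000, 10.5000, 8.5000
Σ(xᵢ − x̄)² = 980.0000 ⇒ m₂ = 980.0000/8 = 122.50000
Σ(xᵢ − x̄)³ = -16251.0000 ⇒ m₃ = -16251.0000/8 = -2031.37500
m₂^(3/2) = 122.50000^(1.5) = 1355.82655
g₁ = m₃ / m₂^(3/2) = -2031.37500 / 1355.82655 ≈ -1.4983

-1.4983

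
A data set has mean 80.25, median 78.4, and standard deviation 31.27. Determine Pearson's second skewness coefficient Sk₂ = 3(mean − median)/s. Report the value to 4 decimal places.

0.1775

Sk₂ = 3(80.25 − 78.4) / 31.27 = 3 × 1.8500 / 31.27
    = 5.5500 / 31.27 ≈ 0.1775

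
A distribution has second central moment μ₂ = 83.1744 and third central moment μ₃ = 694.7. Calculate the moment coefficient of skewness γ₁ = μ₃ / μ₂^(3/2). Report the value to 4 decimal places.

σ = √μ₂ = √83.1744 = 9.12000
σ³ = μ₂^(3/2) = 758.55053
γ₁ = μ₃/σ³ = 694.7 / 758.55053 ≈ 0.9158

0.9158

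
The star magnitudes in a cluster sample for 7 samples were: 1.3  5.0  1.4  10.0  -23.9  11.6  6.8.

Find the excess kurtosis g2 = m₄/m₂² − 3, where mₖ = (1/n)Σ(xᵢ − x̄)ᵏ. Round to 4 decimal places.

x̄ = 1.7429
Σ(xᵢ − x̄)² = 859.3971 ⇒ m₂ = 122.77102
Σ(xᵢ − x̄)⁴ = 447235.9900 ⇒ m₄ = 63890.85572
m₂² = 15072.72345
g2 = m₄/m₂² − 3 = 4.23884 − 3 ≈ 1.2388

1.2388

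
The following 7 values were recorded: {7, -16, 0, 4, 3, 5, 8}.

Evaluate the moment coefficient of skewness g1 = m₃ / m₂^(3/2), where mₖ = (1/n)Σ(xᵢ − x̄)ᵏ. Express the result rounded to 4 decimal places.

-1.6253

x̄ = (7 - 16 + 0 + 4 + 3 + 5 + 8) / 7 = 1.5714
deviations (xᵢ − x̄): 5.4286, -17.5714, -1.5714, 2.4286, 1.4286, 3.4286, 6.4286
Σ(xᵢ − x̄)² = 401.7143 ⇒ m₂ = 401.7143/7 = 57.38776
Σ(xᵢ − x̄)³ = -4945.9592 ⇒ m₃ = -4945.9592/7 = -706.56560
m₂^(3/2) = 57.38776^(1.5) = 434.73925
g1 = m₃ / m₂^(3/2) = -706.56560 / 434.73925 ≈ -1.6253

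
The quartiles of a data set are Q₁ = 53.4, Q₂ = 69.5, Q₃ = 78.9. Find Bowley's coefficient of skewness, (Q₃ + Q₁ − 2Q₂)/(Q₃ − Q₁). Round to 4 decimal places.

numerator: Q₃ + Q₁ − 2Q₂ = 78.9 + 53.4 − 2×69.5 = -6.7000
denominator: Q₃ − Q₁ = 78.9 − 53.4 = 25.5000
Bowley skewness = -6.7000 / 25.5000 ≈ -0.2627

-0.2627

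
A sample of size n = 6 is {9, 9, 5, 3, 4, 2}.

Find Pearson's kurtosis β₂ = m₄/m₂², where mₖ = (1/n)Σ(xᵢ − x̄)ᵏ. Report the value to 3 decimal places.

1.512

x̄ = 5.3333
Σ(xᵢ − x̄)² = 45.3333 ⇒ m₂ = 7.55556
Σ(xᵢ − x̄)⁴ = 517.7778 ⇒ m₄ = 86.29630
m₂² = 57.08642
β₂ = m₄/m₂² = 86.29630 / 57.08642 ≈ 1.512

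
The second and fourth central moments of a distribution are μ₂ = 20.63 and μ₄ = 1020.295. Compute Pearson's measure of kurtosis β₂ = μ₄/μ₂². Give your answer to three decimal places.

2.397

μ₂² = 20.63² = 425.59690
μ₄/μ₂² = 1020.295 / 425.59690 = 2.39733
β₂ ≈ 2.397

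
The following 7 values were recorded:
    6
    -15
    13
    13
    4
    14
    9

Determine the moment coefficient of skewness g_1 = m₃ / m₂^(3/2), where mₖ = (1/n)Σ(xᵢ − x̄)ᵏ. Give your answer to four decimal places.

x̄ = (6 - 15 + 13 + 13 + 4 + 14 + 9) / 7 = 6.2857
deviations (xᵢ − x̄): -0.2857, -21.2857, 6.7143, 6.7143, -2.2857, 7.7143, 2.7143
Σ(xᵢ − x̄)² = 615.4286 ⇒ m₂ = 615.4286/7 = 87.91837
Σ(xᵢ − x̄)³ = -8571.6735 ⇒ m₃ = -8571.6735/7 = -1224.52478
m₂^(3/2) = 87.91837^(1.5) = 824.36477
g_1 = m₃ / m₂^(3/2) = -1224.52478 / 824.36477 ≈ -1.4854

-1.4854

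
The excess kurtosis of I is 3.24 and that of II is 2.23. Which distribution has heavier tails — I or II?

Higher excess kurtosis ⇒ heavier tails relative to the normal distribution.
3.24 vs 2.23: the larger is 3.24, so I has heavier tails.

I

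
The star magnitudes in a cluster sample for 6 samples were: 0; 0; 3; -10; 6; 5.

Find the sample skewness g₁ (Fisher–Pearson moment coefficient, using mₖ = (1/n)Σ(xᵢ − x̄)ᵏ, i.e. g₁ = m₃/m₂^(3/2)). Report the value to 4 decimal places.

-1.0959

x̄ = (0 + 0 + 3 - 10 + 6 + 5) / 6 = 0.6667
deviations (xᵢ − x̄): -0.6667, -0.6667, 2.3333, -10.6667, 5.3333, 4.3333
Σ(xᵢ − x̄)² = 167.3333 ⇒ m₂ = 167.3333/6 = 27.88889
Σ(xᵢ − x̄)³ = -968.4444 ⇒ m₃ = -968.4444/6 = -161.40741
m₂^(3/2) = 27.88889^(1.5) = 147.28103
g₁ = m₃ / m₂^(3/2) = -161.40741 / 147.28103 ≈ -1.0959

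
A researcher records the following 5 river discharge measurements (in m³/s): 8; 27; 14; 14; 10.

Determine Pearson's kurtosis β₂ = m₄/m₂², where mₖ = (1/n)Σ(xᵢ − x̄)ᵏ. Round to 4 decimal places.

2.7043

x̄ = 14.6000
Σ(xᵢ − x̄)² = 219.2000 ⇒ m₂ = 43.84000
Σ(xᵢ − x̄)⁴ = 25987.6160 ⇒ m₄ = 5197.52320
m₂² = 1921.94560
β₂ = m₄/m₂² = 5197.52320 / 1921.94560 ≈ 2.7043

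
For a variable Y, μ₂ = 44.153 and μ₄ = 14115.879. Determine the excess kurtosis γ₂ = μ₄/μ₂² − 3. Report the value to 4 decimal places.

μ₂² = 44.153² = 1949.48741
μ₄/μ₂² = 14115.879 / 1949.48741 = 7.24082
γ₂ = 7.24082 − 3 ≈ 4.2408

4.2408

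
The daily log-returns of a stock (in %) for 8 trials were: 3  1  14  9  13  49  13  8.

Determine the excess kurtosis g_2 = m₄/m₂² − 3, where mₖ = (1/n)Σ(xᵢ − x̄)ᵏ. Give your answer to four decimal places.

2.0965

x̄ = 13.7500
Σ(xᵢ − x̄)² = 1577.5000 ⇒ m₂ = 197.18750
Σ(xᵢ − x̄)⁴ = 1585345.6563 ⇒ m₄ = 198168.20703
m₂² = 38882.91016
g_2 = m₄/m₂² − 3 = 5.09654 − 3 ≈ 2.0965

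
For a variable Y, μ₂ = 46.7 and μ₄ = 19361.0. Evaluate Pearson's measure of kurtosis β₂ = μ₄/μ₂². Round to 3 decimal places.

μ₂² = 46.7² = 2180.89000
μ₄/μ₂² = 19361.0 / 2180.89000 = 8.87757
β₂ ≈ 8.878

8.878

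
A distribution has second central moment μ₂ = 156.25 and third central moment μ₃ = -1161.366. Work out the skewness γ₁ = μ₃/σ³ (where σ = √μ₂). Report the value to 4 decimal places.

σ = √μ₂ = √156.25 = 12.50000
σ³ = μ₂^(3/2) = 1953.12500
γ₁ = μ₃/σ³ = -1161.366 / 1953.12500 ≈ -0.5946

-0.5946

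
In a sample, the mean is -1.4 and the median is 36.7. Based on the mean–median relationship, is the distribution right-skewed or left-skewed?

left-skewed

mean − median = -1.4 − 36.7 = -38.1
mean < median ⇒ the longer tail is on the left ⇒ left-skewed (negatively skewed).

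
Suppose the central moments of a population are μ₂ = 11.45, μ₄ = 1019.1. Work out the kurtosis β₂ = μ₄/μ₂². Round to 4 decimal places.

7.7733

μ₂² = 11.45² = 131.10250
μ₄/μ₂² = 1019.1 / 131.10250 = 7.77331
β₂ ≈ 7.7733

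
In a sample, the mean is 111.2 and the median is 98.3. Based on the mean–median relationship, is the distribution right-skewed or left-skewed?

mean − median = 111.2 − 98.3 = 12.9
mean > median ⇒ the longer tail is on the right ⇒ right-skewed (positively skewed).

right-skewed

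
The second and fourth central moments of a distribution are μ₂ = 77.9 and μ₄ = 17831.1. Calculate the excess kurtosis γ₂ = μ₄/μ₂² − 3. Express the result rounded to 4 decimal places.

μ₂² = 77.9² = 6068.41000
μ₄/μ₂² = 17831.1 / 6068.41000 = 2.93835
γ₂ = 2.93835 − 3 ≈ -0.0617

-0.0617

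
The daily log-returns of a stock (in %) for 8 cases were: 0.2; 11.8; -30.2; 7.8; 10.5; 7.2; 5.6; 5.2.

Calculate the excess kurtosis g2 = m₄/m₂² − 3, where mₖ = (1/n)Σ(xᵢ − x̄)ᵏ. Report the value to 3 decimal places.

x̄ = 2.2625
Σ(xᵢ − x̄)² = 1291.6988 ⇒ m₂ = 161.46234
Σ(xᵢ − x̄)⁴ = 1125153.9083 ⇒ m₄ = 140644.23854
m₂² = 26070.08845
g2 = m₄/m₂² − 3 = 5.39485 − 3 ≈ 2.395

2.395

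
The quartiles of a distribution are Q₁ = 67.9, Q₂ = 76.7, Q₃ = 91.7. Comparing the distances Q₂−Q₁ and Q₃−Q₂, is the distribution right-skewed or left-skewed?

right-skewed

Q₂ − Q₁ = 8.8;  Q₃ − Q₂ = 15.0
Q₃ − Q₂ > Q₂ − Q₁ ⇒ the upper half is more spread out ⇒ right-skewed.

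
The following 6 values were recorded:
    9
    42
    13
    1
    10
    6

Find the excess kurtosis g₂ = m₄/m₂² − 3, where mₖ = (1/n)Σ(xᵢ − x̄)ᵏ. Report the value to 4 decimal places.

x̄ = 13.5000
Σ(xᵢ − x̄)² = 1057.5000 ⇒ m₂ = 176.25000
Σ(xᵢ − x̄)⁴ = 687888.3750 ⇒ m₄ = 114648.06250
m₂² = 31064.06250
g₂ = m₄/m₂² − 3 = 3.69070 − 3 ≈ 0.6907

0.6907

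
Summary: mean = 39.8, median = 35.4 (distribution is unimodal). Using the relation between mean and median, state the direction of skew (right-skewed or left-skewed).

right-skewed

mean − median = 39.8 − 35.4 = 4.4
mean > median ⇒ the longer tail is on the right ⇒ right-skewed (positively skewed).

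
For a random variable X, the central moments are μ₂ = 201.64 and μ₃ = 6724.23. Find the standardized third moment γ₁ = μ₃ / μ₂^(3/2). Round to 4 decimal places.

2.3484

σ = √μ₂ = √201.64 = 14.20000
σ³ = μ₂^(3/2) = 2863.28800
γ₁ = μ₃/σ³ = 6724.23 / 2863.28800 ≈ 2.3484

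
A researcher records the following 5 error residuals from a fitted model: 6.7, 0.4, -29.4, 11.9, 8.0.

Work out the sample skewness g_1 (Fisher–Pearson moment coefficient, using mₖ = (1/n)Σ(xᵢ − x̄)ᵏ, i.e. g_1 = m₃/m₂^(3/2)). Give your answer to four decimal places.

x̄ = (6.7 + 0.4 - 29.4 + 11.9 + 8.0) / 5 = -0.4800
deviations (xᵢ − x̄): 7.1800, 0.8800, -28.9200, 12.3800, 8.4800
Σ(xᵢ − x̄)² = 1113.8680 ⇒ m₂ = 1113.8680/5 = 222.77360
Σ(xᵢ − x̄)³ = -21309.6751 ⇒ m₃ = -21309.6751/5 = -4261.93502
m₂^(3/2) = 222.77360^(1.5) = 3325.03013
g_1 = m₃ / m₂^(3/2) = -4261.93502 / 3325.03013 ≈ -1.2818

-1.2818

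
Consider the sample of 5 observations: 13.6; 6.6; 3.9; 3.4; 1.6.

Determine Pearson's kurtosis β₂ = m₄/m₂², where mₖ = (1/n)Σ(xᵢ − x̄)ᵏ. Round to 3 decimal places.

2.573

x̄ = 5.8200
Σ(xᵢ − x̄)² = 88.4880 ⇒ m₂ = 17.69760
Σ(xᵢ − x̄)⁴ = 4029.0834 ⇒ m₄ = 805.81669
m₂² = 313.20505
β₂ = m₄/m₂² = 805.81669 / 313.20505 ≈ 2.573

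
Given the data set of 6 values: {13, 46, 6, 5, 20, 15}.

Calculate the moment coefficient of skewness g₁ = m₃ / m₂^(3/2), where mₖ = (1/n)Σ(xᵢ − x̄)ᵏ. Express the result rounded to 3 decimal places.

x̄ = (13 + 46 + 6 + 5 + 20 + 15) / 6 = 17.5000
deviations (xᵢ − x̄): -4.5000, 28.5000, -11.5000, -12.5000, 2.5000, -2.5000
Σ(xᵢ − x̄)² = 1133.5000 ⇒ m₂ = 1133.5000/6 = 188.91667
Σ(xᵢ − x̄)³ = 19584.0000 ⇒ m₃ = 19584.0000/6 = 3264.00000
m₂^(3/2) = 188.91667^(1.5) = 2596.60214
g₁ = m₃ / m₂^(3/2) = 3264.00000 / 2596.60214 ≈ 1.257

1.257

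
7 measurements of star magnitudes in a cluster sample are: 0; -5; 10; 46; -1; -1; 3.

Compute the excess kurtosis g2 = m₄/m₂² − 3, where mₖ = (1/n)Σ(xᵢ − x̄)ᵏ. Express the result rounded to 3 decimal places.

1.526

x̄ = 7.4286
Σ(xᵢ − x̄)² = 1865.7143 ⇒ m₂ = 266.53061
Σ(xᵢ − x̄)⁴ = 2250843.2303 ⇒ m₄ = 321549.03290
m₂² = 71038.56726
g2 = m₄/m₂² − 3 = 4.52640 − 3 ≈ 1.526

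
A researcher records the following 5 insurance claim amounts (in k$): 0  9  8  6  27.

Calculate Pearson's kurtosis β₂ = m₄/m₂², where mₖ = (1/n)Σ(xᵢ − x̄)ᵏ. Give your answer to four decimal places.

x̄ = 10.0000
Σ(xᵢ − x̄)² = 410.0000 ⇒ m₂ = 82.00000
Σ(xᵢ − x̄)⁴ = 93794.0000 ⇒ m₄ = 18758.80000
m₂² = 6724.00000
β₂ = m₄/m₂² = 18758.80000 / 6724.00000 ≈ 2.7898

2.7898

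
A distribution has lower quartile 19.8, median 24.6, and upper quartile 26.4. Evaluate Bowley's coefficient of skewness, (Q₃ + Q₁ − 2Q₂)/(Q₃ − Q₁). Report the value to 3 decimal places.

-0.455

numerator: Q₃ + Q₁ − 2Q₂ = 26.4 + 19.8 − 2×24.6 = -3.0000
denominator: Q₃ − Q₁ = 26.4 − 19.8 = 6.6000
Bowley skewness = -3.0000 / 6.6000 ≈ -0.455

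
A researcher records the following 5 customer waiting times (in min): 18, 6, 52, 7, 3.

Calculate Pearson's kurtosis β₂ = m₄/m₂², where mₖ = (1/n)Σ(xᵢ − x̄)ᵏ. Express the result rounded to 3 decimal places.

2.842

x̄ = 17.2000
Σ(xᵢ − x̄)² = 1642.8000 ⇒ m₂ = 328.56000
Σ(xᵢ − x̄)⁴ = 1533836.4960 ⇒ m₄ = 306767.29920
m₂² = 107951.67360
β₂ = m₄/m₂² = 306767.29920 / 107951.67360 ≈ 2.842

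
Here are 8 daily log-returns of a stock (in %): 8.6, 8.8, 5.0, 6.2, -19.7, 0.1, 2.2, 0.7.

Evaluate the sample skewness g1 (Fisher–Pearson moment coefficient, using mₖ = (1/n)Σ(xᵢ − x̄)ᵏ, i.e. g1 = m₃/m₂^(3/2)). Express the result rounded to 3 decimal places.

-1.698

x̄ = (8.6 + 8.8 + 5.0 + 6.2 - 19.7 + 0.1 + 2.2 + 0.7) / 8 = 1.4875
deviations (xᵢ − x̄): 7.1125, 7.3125, 3.5125, 4.7125, -21.1875, -1.3875, 0.7125, -0.7875
Σ(xᵢ − x̄)² = 590.5688 ⇒ m₂ = 590.5688/8 = 73.82109
Σ(xᵢ − x̄)³ = -8615.2687 ⇒ m₃ = -8615.2687/8 = -1076.90858
m₂^(3/2) = 73.82109^(1.5) = 634.26495
g1 = m₃ / m₂^(3/2) = -1076.90858 / 634.26495 ≈ -1.698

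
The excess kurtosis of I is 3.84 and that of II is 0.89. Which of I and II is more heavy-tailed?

I

Higher excess kurtosis ⇒ heavier tails relative to the normal distribution.
3.84 vs 0.89: the larger is 3.84, so I has heavier tails.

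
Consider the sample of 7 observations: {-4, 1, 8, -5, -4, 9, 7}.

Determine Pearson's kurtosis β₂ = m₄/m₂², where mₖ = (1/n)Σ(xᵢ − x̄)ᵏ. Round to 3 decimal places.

1.219

x̄ = 1.7143
Σ(xᵢ − x̄)² = 231.4286 ⇒ m₂ = 33.06122
Σ(xᵢ − x̄)⁴ = 9324.3499 ⇒ m₄ = 1332.04998
m₂² = 1093.04456
β₂ = m₄/m₂² = 1332.04998 / 1093.04456 ≈ 1.219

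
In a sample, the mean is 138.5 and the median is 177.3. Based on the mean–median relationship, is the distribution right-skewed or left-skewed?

mean − median = 138.5 − 177.3 = -38.8
mean < median ⇒ the longer tail is on the left ⇒ left-skewed (negatively skewed).

left-skewed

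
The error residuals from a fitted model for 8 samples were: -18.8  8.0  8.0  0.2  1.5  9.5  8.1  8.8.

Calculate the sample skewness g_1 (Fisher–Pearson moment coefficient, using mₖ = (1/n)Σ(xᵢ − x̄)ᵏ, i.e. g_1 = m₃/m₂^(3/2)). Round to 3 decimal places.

-1.732

x̄ = (-18.8 + 8.0 + 8.0 + 0.2 + 1.5 + 9.5 + 8.1 + 8.8) / 8 = 3.1625
deviations (xᵢ − x̄): -21.9625, 4.8375, 4.8375, -2.9625, -1.6625, 6.3375, 4.9375, 5.6375
Σ(xᵢ − x̄)² = 637.0188 ⇒ m₂ = 637.0188/8 = 79.62734
Σ(xᵢ − x̄)³ = -9843.7520 ⇒ m₃ = -9843.7520/8 = -1230.46900
m₂^(3/2) = 79.62734^(1.5) = 710.54787
g_1 = m₃ / m₂^(3/2) = -1230.46900 / 710.54787 ≈ -1.732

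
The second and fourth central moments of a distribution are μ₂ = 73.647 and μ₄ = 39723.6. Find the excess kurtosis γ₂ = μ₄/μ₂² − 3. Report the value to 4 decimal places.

4.3238

μ₂² = 73.647² = 5423.88061
μ₄/μ₂² = 39723.6 / 5423.88061 = 7.32383
γ₂ = 7.32383 − 3 ≈ 4.3238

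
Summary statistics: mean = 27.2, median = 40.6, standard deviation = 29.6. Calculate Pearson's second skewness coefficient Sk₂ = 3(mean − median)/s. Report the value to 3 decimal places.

-1.358

Sk₂ = 3(27.2 − 40.6) / 29.6 = 3 × -13.4000 / 29.6
    = -40.2000 / 29.6 ≈ -1.358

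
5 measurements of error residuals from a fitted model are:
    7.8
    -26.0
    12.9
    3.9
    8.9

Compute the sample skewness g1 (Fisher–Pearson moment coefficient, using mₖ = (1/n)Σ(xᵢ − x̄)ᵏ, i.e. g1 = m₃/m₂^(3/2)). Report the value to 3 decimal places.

-1.346

x̄ = (7.8 - 26.0 + 12.9 + 3.9 + 8.9) / 5 = 1.5000
deviations (xᵢ − x̄): 6.3000, -27.5000, 11.4000, 2.4000, 7.4000
Σ(xᵢ − x̄)² = 986.4200 ⇒ m₂ = 986.4200/5 = 197.28400
Σ(xᵢ − x̄)³ = -18646.2360 ⇒ m₃ = -18646.2360/5 = -3729.24720
m₂^(3/2) = 197.28400^(1.5) = 2771.00811
g1 = m₃ / m₂^(3/2) = -3729.24720 / 2771.00811 ≈ -1.346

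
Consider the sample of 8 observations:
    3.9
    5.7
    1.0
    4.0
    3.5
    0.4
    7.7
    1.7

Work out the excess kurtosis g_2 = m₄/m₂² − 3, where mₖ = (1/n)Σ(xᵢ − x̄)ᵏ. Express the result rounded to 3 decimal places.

-0.830

x̄ = 3.4875
Σ(xᵢ − x̄)² = 41.9888 ⇒ m₂ = 5.24859
Σ(xᵢ − x̄)⁴ = 478.3187 ⇒ m₄ = 59.78984
m₂² = 27.54774
g_2 = m₄/m₂² − 3 = 2.17041 − 3 ≈ -0.830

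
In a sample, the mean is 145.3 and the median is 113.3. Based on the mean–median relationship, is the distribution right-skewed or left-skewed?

mean − median = 145.3 − 113.3 = 32.0
mean > median ⇒ the longer tail is on the right ⇒ right-skewed (positively skewed).

right-skewed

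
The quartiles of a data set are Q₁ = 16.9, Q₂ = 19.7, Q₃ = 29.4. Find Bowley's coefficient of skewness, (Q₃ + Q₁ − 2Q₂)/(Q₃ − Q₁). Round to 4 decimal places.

0.5520

numerator: Q₃ + Q₁ − 2Q₂ = 29.4 + 16.9 − 2×19.7 = 6.9000
denominator: Q₃ − Q₁ = 29.4 − 16.9 = 12.5000
Bowley skewness = 6.9000 / 12.5000 ≈ 0.5520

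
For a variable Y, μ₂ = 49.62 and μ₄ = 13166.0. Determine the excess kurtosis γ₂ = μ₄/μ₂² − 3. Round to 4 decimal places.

2.3474

μ₂² = 49.62² = 2462.14440
μ₄/μ₂² = 13166.0 / 2462.14440 = 5.34737
γ₂ = 5.34737 − 3 ≈ 2.3474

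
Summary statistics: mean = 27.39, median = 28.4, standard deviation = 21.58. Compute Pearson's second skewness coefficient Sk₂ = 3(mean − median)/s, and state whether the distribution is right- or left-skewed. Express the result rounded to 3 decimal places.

Sk₂ = 3(27.39 − 28.4) / 21.58 = 3 × -1.0100 / 21.58
    = -3.0300 / 21.58 ≈ -0.140
Sk₂ < 0 ⇒ mean < median ⇒ left-skewed (negative skew).

-0.140, left-skewed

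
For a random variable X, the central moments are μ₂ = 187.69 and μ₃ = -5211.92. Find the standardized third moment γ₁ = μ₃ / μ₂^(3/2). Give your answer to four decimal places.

σ = √μ₂ = √187.69 = 13.70000
σ³ = μ₂^(3/2) = 2571.35300
γ₁ = μ₃/σ³ = -5211.92 / 2571.35300 ≈ -2.0269

-2.0269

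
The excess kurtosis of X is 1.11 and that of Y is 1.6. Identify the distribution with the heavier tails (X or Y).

Higher excess kurtosis ⇒ heavier tails relative to the normal distribution.
1.11 vs 1.6: the larger is 1.6, so Y has heavier tails.

Y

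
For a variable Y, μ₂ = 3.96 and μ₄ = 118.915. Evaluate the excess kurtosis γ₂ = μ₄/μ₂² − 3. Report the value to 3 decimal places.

4.583

μ₂² = 3.96² = 15.68160
μ₄/μ₂² = 118.915 / 15.68160 = 7.58309
γ₂ = 7.58309 − 3 ≈ 4.583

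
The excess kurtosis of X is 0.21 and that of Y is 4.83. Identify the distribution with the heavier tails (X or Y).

Higher excess kurtosis ⇒ heavier tails relative to the normal distribution.
0.21 vs 4.83: the larger is 4.83, so Y has heavier tails.

Y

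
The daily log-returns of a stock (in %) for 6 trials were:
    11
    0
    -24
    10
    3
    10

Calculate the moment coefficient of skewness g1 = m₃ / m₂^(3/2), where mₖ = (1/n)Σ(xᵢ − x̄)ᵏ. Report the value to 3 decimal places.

-1.380

x̄ = (11 + 0 - 24 + 10 + 3 + 10) / 6 = 1.6667
deviations (xᵢ − x̄): 9.3333, -1.6667, -25.6667, 8.3333, 1.3333, 8.3333
Σ(xᵢ − x̄)² = 889.3333 ⇒ m₂ = 889.3333/6 = 148.22222
Σ(xᵢ − x̄)³ = -14940.4444 ⇒ m₃ = -14940.4444/6 = -2490.07407
m₂^(3/2) = 148.22222^(1.5) = 1804.55441
g1 = m₃ / m₂^(3/2) = -2490.07407 / 1804.55441 ≈ -1.380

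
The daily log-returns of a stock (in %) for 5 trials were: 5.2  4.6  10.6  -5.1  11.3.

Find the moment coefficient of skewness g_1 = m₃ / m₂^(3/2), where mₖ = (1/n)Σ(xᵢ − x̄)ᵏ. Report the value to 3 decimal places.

-0.759

x̄ = (5.2 + 4.6 + 10.6 - 5.1 + 11.3) / 5 = 5.3200
deviations (xᵢ − x̄): -0.1200, -0.7200, 5.2800, -10.4200, 5.9800
Σ(xᵢ − x̄)² = 172.7480 ⇒ m₂ = 172.7480/5 = 34.54960
Σ(xᵢ − x̄)³ = -770.6959 ⇒ m₃ = -770.6959/5 = -154.13918
m₂^(3/2) = 34.54960^(1.5) = 203.07878
g_1 = m₃ / m₂^(3/2) = -154.13918 / 203.07878 ≈ -0.759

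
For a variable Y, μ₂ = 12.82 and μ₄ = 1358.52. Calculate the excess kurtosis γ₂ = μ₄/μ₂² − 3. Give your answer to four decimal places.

5.2659

μ₂² = 12.82² = 164.35240
μ₄/μ₂² = 1358.52 / 164.35240 = 8.26590
γ₂ = 8.26590 − 3 ≈ 5.2659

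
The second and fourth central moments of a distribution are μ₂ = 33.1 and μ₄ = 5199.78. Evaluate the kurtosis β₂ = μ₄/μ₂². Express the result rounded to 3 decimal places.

4.746

μ₂² = 33.1² = 1095.61000
μ₄/μ₂² = 5199.78 / 1095.61000 = 4.74601
β₂ ≈ 4.746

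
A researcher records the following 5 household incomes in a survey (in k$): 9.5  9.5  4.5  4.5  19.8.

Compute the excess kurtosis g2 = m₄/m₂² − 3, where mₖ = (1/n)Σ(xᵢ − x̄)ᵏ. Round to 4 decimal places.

x̄ = 9.5600
Σ(xᵢ − x̄)² = 156.0720 ⇒ m₂ = 31.21440
Σ(xᵢ − x̄)⁴ = 12306.2050 ⇒ m₄ = 2461.24099
m₂² = 974.33877
g2 = m₄/m₂² − 3 = 2.52606 − 3 ≈ -0.4739

-0.4739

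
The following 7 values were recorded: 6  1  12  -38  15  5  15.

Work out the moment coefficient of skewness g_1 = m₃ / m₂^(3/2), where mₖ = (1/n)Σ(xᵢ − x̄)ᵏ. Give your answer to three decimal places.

-1.702

x̄ = (6 + 1 + 12 - 38 + 15 + 5 + 15) / 7 = 2.2857
deviations (xᵢ − x̄): 3.7143, -1.2857, 9.7143, -40.2857, 12.7143, 2.7143, 12.7143
Σ(xᵢ − x̄)² = 2063.4286 ⇒ m₂ = 2063.4286/7 = 294.77551
Σ(xᵢ − x̄)³ = -60284.8163 ⇒ m₃ = -60284.8163/7 = -8612.11662
m₂^(3/2) = 294.77551^(1.5) = 5061.00888
g_1 = m₃ / m₂^(3/2) = -8612.11662 / 5061.00888 ≈ -1.702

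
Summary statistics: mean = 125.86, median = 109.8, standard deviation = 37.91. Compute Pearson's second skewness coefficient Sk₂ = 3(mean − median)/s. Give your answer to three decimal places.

1.271

Sk₂ = 3(125.86 − 109.8) / 37.91 = 3 × 16.0600 / 37.91
    = 48.1800 / 37.91 ≈ 1.271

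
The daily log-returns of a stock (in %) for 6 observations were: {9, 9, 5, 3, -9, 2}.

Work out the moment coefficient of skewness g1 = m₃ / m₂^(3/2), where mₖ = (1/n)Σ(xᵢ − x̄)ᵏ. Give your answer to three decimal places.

x̄ = (9 + 9 + 5 + 3 - 9 + 2) / 6 = 3.1667
deviations (xᵢ − x̄): 5.8333, 5.8333, 1.8333, -0.1667, -12.1667, -1.1667
Σ(xᵢ − x̄)² = 220.8333 ⇒ m₂ = 220.8333/6 = 36.80556
Σ(xᵢ − x̄)³ = -1399.4444 ⇒ m₃ = -1399.4444/6 = -233.24074
m₂^(3/2) = 36.80556^(1.5) = 223.29041
g1 = m₃ / m₂^(3/2) = -233.24074 / 223.29041 ≈ -1.045

-1.045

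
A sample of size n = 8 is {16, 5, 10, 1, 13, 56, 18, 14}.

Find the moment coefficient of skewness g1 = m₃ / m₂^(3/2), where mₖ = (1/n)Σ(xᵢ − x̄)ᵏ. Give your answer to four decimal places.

x̄ = (16 + 5 + 10 + 1 + 13 + 56 + 18 + 14) / 8 = 16.6250
deviations (xᵢ − x̄): -0.6250, -11.6250, -6.6250, -15.6250, -3.6250, 39.3750, 1.3750, -2.6250
Σ(xᵢ − x̄)² = 1995.8750 ⇒ m₂ = 1995.8750/8 = 249.48438
Σ(xᵢ − x̄)³ = 55306.7813 ⇒ m₃ = 55306.7813/8 = 6913.34766
m₂^(3/2) = 249.48438^(1.5) = 3940.62426
g1 = m₃ / m₂^(3/2) = 6913.34766 / 3940.62426 ≈ 1.7544

1.7544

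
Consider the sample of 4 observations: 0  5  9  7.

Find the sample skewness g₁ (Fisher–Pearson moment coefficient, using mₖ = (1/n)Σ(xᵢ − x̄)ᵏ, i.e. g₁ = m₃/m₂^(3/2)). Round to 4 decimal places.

x̄ = (0 + 5 + 9 + 7) / 4 = 5.2500
deviations (xᵢ − x̄): -5.2500, -0.2500, 3.7500, 1.7500
Σ(xᵢ − x̄)² = 44.7500 ⇒ m₂ = 44.7500/4 = 11.18750
Σ(xᵢ − x̄)³ = -86.6250 ⇒ m₃ = -86.6250/4 = -21.65625
m₂^(3/2) = 11.18750^(1.5) = 37.41964
g₁ = m₃ / m₂^(3/2) = -21.65625 / 37.41964 ≈ -0.5787

-0.5787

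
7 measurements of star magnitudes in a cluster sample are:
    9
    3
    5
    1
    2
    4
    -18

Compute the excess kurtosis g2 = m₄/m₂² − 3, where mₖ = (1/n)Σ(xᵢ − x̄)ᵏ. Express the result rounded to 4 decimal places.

x̄ = 0.8571
Σ(xᵢ − x̄)² = 454.8571 ⇒ m₂ = 64.97959
Σ(xᵢ − x̄)⁴ = 131256.9913 ⇒ m₄ = 18750.99875
m₂² = 4222.34736
g2 = m₄/m₂² − 3 = 4.44089 − 3 ≈ 1.4409

1.4409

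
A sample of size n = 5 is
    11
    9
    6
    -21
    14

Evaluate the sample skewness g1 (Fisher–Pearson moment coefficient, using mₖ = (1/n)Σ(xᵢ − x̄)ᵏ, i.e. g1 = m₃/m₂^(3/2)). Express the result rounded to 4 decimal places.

-1.3436

x̄ = (11 + 9 + 6 - 21 + 14) / 5 = 3.8000
deviations (xᵢ − x̄): 7.2000, 5.2000, 2.2000, -24.8000, 10.2000
Σ(xᵢ − x̄)² = 802.8000 ⇒ m₂ = 802.8000/5 = 160.56000
Σ(xᵢ − x̄)³ = -13667.2800 ⇒ m₃ = -13667.2800/5 = -2733.45600
m₂^(3/2) = 160.56000^(1.5) = 2034.49225
g1 = m₃ / m₂^(3/2) = -2733.45600 / 2034.49225 ≈ -1.3436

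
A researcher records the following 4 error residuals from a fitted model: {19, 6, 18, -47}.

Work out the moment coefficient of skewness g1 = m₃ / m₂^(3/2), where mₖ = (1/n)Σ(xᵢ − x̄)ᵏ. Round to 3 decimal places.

x̄ = (19 + 6 + 18 - 47) / 4 = -1.0000
deviations (xᵢ − x̄): 20.0000, 7.0000, 19.0000, -46.0000
Σ(xᵢ − x̄)² = 2926.0000 ⇒ m₂ = 2926.0000/4 = 731.50000
Σ(xᵢ − x̄)³ = -82134.0000 ⇒ m₃ = -82134.0000/4 = -20533.50000
m₂^(3/2) = 731.50000^(1.5) = 19784.33676
g1 = m₃ / m₂^(3/2) = -20533.50000 / 19784.33676 ≈ -1.038

-1.038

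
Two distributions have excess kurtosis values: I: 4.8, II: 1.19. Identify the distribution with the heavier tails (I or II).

Higher excess kurtosis ⇒ heavier tails relative to the normal distribution.
4.8 vs 1.19: the larger is 4.8, so I has heavier tails.

I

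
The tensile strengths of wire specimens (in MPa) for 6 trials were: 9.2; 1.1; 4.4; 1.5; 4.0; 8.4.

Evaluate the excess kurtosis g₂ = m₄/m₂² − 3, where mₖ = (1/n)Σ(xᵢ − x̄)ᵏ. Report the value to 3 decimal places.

x̄ = 4.7667
Σ(xᵢ − x̄)² = 57.6933 ⇒ m₂ = 9.61556
Σ(xᵢ − x̄)⁴ = 855.5558 ⇒ m₄ = 142.59263
m₂² = 92.45891
g₂ = m₄/m₂² − 3 = 1.54223 − 3 ≈ -1.458

-1.458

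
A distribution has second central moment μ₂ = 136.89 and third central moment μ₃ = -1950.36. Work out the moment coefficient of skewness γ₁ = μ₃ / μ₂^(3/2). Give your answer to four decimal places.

σ = √μ₂ = √136.89 = 11.70000
σ³ = μ₂^(3/2) = 1601.61300
γ₁ = μ₃/σ³ = -1950.36 / 1601.61300 ≈ -1.2177

-1.2177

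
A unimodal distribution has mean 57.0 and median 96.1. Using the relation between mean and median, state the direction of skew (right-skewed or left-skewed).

left-skewed

mean − median = 57.0 − 96.1 = -39.1
mean < median ⇒ the longer tail is on the left ⇒ left-skewed (negatively skewed).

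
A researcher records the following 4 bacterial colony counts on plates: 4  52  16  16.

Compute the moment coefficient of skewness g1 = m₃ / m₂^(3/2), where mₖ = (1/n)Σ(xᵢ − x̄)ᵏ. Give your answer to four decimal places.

x̄ = (4 + 52 + 16 + 16) / 4 = 22.0000
deviations (xᵢ − x̄): -18.0000, 30.0000, -6.0000, -6.0000
Σ(xᵢ − x̄)² = 1296.0000 ⇒ m₂ = 1296.0000/4 = 324.00000
Σ(xᵢ − x̄)³ = 20736.0000 ⇒ m₃ = 20736.0000/4 = 5184.00000
m₂^(3/2) = 324.00000^(1.5) = 5832.00000
g1 = m₃ / m₂^(3/2) = 5184.00000 / 5832.00000 ≈ 0.8889

0.8889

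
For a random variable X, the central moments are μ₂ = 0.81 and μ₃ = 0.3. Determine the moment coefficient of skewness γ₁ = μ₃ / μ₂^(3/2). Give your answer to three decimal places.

0.412

σ = √μ₂ = √0.81 = 0.90000
σ³ = μ₂^(3/2) = 0.72900
γ₁ = μ₃/σ³ = 0.3 / 0.72900 ≈ 0.412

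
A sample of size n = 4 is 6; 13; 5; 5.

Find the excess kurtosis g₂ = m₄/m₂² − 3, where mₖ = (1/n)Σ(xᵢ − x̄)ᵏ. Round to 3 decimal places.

x̄ = 7.2500
Σ(xᵢ − x̄)² = 44.7500 ⇒ m₂ = 11.18750
Σ(xᵢ − x̄)⁴ = 1146.8281 ⇒ m₄ = 286.70703
m₂² = 125.16016
g₂ = m₄/m₂² − 3 = 2.29072 − 3 ≈ -0.709

-0.709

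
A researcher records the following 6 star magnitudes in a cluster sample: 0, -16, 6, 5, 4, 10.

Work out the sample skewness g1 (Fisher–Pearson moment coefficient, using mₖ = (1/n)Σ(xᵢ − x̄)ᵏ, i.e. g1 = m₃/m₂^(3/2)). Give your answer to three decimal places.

-1.311

x̄ = (0 - 16 + 6 + 5 + 4 + 10) / 6 = 1.5000
deviations (xᵢ − x̄): -1.5000, -17.5000, 4.5000, 3.5000, 2.5000, 8.5000
Σ(xᵢ − x̄)² = 419.5000 ⇒ m₂ = 419.5000/6 = 69.91667
Σ(xᵢ − x̄)³ = -4599.0000 ⇒ m₃ = -4599.0000/6 = -766.50000
m₂^(3/2) = 69.91667^(1.5) = 584.61650
g1 = m₃ / m₂^(3/2) = -766.50000 / 584.61650 ≈ -1.311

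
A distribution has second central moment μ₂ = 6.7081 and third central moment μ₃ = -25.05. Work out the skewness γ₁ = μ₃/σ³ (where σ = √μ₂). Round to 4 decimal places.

σ = √μ₂ = √6.7081 = 2.59000
σ³ = μ₂^(3/2) = 17.37398
γ₁ = μ₃/σ³ = -25.05 / 17.37398 ≈ -1.4418

-1.4418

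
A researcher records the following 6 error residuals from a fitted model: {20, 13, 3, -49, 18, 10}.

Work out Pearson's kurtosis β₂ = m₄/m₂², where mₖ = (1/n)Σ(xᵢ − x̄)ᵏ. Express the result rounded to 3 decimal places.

3.815

x̄ = 2.5000
Σ(xᵢ − x̄)² = 3365.5000 ⇒ m₂ = 560.91667
Σ(xᵢ − x̄)⁴ = 7201258.3750 ⇒ m₄ = 1200209.72917
m₂² = 314627.50694
β₂ = m₄/m₂² = 1200209.72917 / 314627.50694 ≈ 3.815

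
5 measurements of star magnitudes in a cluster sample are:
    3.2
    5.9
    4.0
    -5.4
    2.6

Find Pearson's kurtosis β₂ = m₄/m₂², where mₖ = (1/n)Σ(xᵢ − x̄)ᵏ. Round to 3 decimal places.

x̄ = 2.0600
Σ(xᵢ − x̄)² = 75.7520 ⇒ m₂ = 15.15040
Σ(xᵢ − x̄)⁴ = 3330.4720 ⇒ m₄ = 666.09440
m₂² = 229.53462
β₂ = m₄/m₂² = 666.09440 / 229.53462 ≈ 2.902

2.902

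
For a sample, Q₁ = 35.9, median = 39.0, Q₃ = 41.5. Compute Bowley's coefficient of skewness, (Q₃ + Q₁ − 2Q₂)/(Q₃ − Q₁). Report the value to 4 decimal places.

-0.1071

numerator: Q₃ + Q₁ − 2Q₂ = 41.5 + 35.9 − 2×39.0 = -0.6000
denominator: Q₃ − Q₁ = 41.5 − 35.9 = 5.6000
Bowley skewness = -0.6000 / 5.6000 ≈ -0.1071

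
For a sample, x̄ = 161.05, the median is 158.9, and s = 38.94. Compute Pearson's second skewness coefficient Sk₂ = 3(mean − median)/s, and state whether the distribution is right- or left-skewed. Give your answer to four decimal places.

0.1656, right-skewed

Sk₂ = 3(161.05 − 158.9) / 38.94 = 3 × 2.1500 / 38.94
    = 6.4500 / 38.94 ≈ 0.1656
Sk₂ > 0 ⇒ mean > median ⇒ right-skewed (positive skew).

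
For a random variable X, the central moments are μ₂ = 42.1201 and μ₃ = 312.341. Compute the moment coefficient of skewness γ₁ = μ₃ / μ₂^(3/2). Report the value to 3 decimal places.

1.143

σ = √μ₂ = √42.1201 = 6.49000
σ³ = μ₂^(3/2) = 273.35945
γ₁ = μ₃/σ³ = 312.341 / 273.35945 ≈ 1.143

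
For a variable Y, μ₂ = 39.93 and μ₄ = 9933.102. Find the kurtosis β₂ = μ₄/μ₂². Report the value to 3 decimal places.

6.230

μ₂² = 39.93² = 1594.40490
μ₄/μ₂² = 9933.102 / 1594.40490 = 6.22997
β₂ ≈ 6.230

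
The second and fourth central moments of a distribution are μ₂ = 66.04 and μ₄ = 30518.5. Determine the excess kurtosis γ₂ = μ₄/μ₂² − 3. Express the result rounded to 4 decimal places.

3.9976

μ₂² = 66.04² = 4361.28160
μ₄/μ₂² = 30518.5 / 4361.28160 = 6.99760
γ₂ = 6.99760 − 3 ≈ 3.9976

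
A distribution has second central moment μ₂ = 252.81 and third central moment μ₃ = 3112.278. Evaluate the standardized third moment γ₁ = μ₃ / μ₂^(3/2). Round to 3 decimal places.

0.774

σ = √μ₂ = √252.81 = 15.90000
σ³ = μ₂^(3/2) = 4019.67900
γ₁ = μ₃/σ³ = 3112.278 / 4019.67900 ≈ 0.774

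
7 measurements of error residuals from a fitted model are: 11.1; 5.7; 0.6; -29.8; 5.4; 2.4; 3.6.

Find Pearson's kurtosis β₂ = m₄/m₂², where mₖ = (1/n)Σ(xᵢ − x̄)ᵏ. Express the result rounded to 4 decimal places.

x̄ = -0.1429
Σ(xᵢ − x̄)² = 1091.8371 ⇒ m₂ = 155.97673
Σ(xᵢ − x̄)⁴ = 791926.5616 ⇒ m₄ = 113132.36594
m₂² = 24328.74177
β₂ = m₄/m₂² = 113132.36594 / 24328.74177 ≈ 4.6502

4.6502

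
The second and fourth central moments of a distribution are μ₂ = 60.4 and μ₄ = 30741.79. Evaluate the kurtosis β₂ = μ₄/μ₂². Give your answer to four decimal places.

μ₂² = 60.4² = 3648.16000
μ₄/μ₂² = 30741.79 / 3648.16000 = 8.42666
β₂ ≈ 8.4267

8.4267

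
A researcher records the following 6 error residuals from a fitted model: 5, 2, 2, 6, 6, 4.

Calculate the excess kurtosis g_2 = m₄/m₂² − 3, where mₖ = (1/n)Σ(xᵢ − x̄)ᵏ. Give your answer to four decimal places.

-1.5781

x̄ = 4.1667
Σ(xᵢ − x̄)² = 16.8333 ⇒ m₂ = 2.80556
Σ(xᵢ − x̄)⁴ = 67.1528 ⇒ m₄ = 11.19213
m₂² = 7.87114
g_2 = m₄/m₂² − 3 = 1.42192 − 3 ≈ -1.5781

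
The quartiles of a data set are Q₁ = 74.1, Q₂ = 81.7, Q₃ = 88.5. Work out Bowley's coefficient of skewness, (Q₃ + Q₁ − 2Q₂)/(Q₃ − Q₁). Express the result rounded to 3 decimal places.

-0.056

numerator: Q₃ + Q₁ − 2Q₂ = 88.5 + 74.1 − 2×81.7 = -0.8000
denominator: Q₃ − Q₁ = 88.5 − 74.1 = 14.4000
Bowley skewness = -0.8000 / 14.4000 ≈ -0.056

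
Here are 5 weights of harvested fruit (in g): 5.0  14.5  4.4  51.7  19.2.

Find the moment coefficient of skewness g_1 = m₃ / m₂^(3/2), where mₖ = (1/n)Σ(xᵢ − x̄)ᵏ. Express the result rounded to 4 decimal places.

1.1253

x̄ = (5.0 + 14.5 + 4.4 + 51.7 + 19.2) / 5 = 18.9600
deviations (xᵢ − x̄): -13.9600, -4.4600, -14.5600, 32.7400, 0.2400
Σ(xᵢ − x̄)² = 1498.7320 ⇒ m₂ = 1498.7320/5 = 299.74640
Σ(xᵢ − x̄)³ = 29198.3782 ⇒ m₃ = 29198.3782/5 = 5839.67563
m₂^(3/2) = 299.74640^(1.5) = 5189.56509
g_1 = m₃ / m₂^(3/2) = 5839.67563 / 5189.56509 ≈ 1.1253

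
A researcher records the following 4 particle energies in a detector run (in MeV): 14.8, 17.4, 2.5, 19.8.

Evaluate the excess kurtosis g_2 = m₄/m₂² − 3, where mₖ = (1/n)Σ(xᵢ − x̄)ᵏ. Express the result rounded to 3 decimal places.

-0.845

x̄ = 13.6250
Σ(xᵢ − x̄)² = 177.5275 ⇒ m₂ = 44.38188
Σ(xᵢ − x̄)⁴ = 16976.8609 ⇒ m₄ = 4244.21523
m₂² = 1969.75083
g_2 = m₄/m₂² − 3 = 2.15470 − 3 ≈ -0.845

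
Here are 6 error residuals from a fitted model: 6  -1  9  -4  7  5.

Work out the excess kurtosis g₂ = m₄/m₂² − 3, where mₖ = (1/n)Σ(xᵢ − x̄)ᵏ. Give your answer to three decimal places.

-1.189

x̄ = 3.6667
Σ(xᵢ − x̄)² = 127.3333 ⇒ m₂ = 21.22222
Σ(xᵢ − x̄)⁴ = 4894.4444 ⇒ m₄ = 815.74074
m₂² = 450.38272
g₂ = m₄/m₂² − 3 = 1.81122 − 3 ≈ -1.189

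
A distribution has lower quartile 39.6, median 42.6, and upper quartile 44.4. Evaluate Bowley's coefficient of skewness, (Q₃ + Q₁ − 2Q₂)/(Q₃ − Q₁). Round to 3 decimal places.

numerator: Q₃ + Q₁ − 2Q₂ = 44.4 + 39.6 − 2×42.6 = -1.2000
denominator: Q₃ − Q₁ = 44.4 − 39.6 = 4.8000
Bowley skewness = -1.2000 / 4.8000 ≈ -0.250

-0.250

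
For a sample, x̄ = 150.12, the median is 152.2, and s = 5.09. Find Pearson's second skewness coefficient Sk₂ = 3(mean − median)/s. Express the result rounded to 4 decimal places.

Sk₂ = 3(150.12 − 152.2) / 5.09 = 3 × -2.0800 / 5.09
    = -6.2400 / 5.09 ≈ -1.2259

-1.2259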